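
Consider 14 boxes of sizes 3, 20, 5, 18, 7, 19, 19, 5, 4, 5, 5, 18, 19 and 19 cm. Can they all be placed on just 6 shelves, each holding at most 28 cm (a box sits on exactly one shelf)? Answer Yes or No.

No

Total = 166 cm; ⌈166/28⌉ = 6.
7 boxes each exceed half the capacity and cannot share a shelf, forcing at least 7 shelves.
At least 7 shelves are required, but only 6 are allowed.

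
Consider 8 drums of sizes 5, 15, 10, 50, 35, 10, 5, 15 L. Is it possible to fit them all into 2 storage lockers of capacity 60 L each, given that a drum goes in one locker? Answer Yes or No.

Total = 145 L; ⌈145/60⌉ = 3.
At least 3 storage lockers are required, but only 2 are allowed.

No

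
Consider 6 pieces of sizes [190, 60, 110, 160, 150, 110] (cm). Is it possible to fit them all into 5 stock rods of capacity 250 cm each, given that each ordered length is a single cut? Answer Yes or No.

A valid assignment using 4 stock rods:
  stock rod 1: 190 + 60 = 250
  stock rod 2: 160 = 160
  stock rod 3: 150 = 150
  stock rod 4: 110 + 110 = 220
That uses only 4 ≤ 5, so 5 stock rods are enough.

Yes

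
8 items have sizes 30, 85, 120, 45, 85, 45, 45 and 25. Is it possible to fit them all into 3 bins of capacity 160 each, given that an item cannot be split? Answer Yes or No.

No

Total = 480; ⌈480/160⌉ = 3.
The bound of 3 does not rule out 3, but exhaustive search shows no assignment into 3 bins of capacity 160 exists — the minimum is 4.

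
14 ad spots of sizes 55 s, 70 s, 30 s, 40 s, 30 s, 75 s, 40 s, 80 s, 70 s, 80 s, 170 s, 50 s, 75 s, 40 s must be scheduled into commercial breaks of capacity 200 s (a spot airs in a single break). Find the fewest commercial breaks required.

Total = 170 + 80 + 80 + 75 + 75 + 70 + 70 + 55 + 50 + 40 + 40 + 40 + 30 + 30 = 905 s.
Lower bound: ⌈905/200⌉ = 5 commercial breaks.
A packing using 5 commercial breaks:
  break 1: 170 + 30 = 200
  break 2: 80 + 80 + 40 = 200
  break 3: 75 + 75 + 50 = 200
  break 4: 70 + 70 + 55 = 195
  break 5: 40 + 40 + 30 = 110
This matches the lower bound, so 5 is optimal.

5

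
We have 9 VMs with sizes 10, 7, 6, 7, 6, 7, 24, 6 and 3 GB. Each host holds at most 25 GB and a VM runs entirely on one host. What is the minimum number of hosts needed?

4

Total = 24 + 10 + 7 + 7 + 7 + 6 + 6 + 6 + 3 = 76 GB.
Lower bound: ⌈76/25⌉ = 4 hosts.
A packing using 4 hosts:
  host 1: 24 = 24
  host 2: 10 + 7 + 7 = 24
  host 3: 7 + 6 + 6 + 6 = 25
  host 4: 3 = 3
This matches the lower bound, so 4 is optimal.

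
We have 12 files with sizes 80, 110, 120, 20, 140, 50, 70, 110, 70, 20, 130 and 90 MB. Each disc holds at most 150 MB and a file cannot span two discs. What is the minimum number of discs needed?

Total = 140 + 130 + 120 + 110 + 110 + 90 + 80 + 70 + 70 + 50 + 20 + 20 = 1010 MB.
Lower bound: ⌈1010/150⌉ = 7 discs.
A packing using 8 discs:
  disc 1: 140 = 140
  disc 2: 130 + 20 = 150
  disc 3: 120 + 20 = 140
  disc 4: 110 = 110
  disc 5: 110 = 110
  disc 6: 90 + 50 = 140
  disc 7: 80 + 70 = 150
  disc 8: 70 = 70
No arrangement into 7 discs stays within capacity, so 8 is optimal.

8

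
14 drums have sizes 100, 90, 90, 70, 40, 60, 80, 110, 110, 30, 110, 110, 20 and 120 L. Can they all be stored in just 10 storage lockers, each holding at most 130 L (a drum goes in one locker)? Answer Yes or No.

Yes

A valid assignment using 10 storage lockers:
  locker 1: 120 = 120
  locker 2: 110 + 20 = 130
  locker 3: 110 = 110
  locker 4: 110 = 110
  locker 5: 110 = 110
  locker 6: 100 + 30 = 130
  locker 7: 90 + 40 = 130
  locker 8: 90 = 90
  locker 9: 80 = 80
  locker 10: 70 + 60 = 130
Every load is within 130 L, so 10 storage lockers suffice.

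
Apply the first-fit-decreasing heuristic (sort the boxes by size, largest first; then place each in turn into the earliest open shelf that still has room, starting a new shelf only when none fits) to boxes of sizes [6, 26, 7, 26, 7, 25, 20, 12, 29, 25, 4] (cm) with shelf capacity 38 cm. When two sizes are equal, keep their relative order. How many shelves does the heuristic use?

6

Sorted descending: 29, 26, 26, 25, 25, 20, 12, 7, 7, 6, 4.
  29 → shelf 1 (new)  [load 29/38]
  26 → shelf 2 (new)  [load 26/38]
  26 → shelf 3 (new)  [load 26/38]
  25 → shelf 4 (new)  [load 25/38]
  25 → shelf 5 (new)  [load 25/38]
  20 → shelf 6 (new)  [load 20/38]
  12 → shelf 2  [load 38/38]
  7 → shelf 1  [load 36/38]
  7 → shelf 3  [load 33/38]
  6 → shelf 4  [load 31/38]
  4 → shelf 3  [load 37/38]
6 shelves opened.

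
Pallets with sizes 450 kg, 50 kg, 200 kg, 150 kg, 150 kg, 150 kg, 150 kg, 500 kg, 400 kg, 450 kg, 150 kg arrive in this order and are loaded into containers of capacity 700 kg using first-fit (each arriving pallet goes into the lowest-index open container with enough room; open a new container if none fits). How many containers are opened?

  450 → container 1 (new)  [load 450/700]
  50 → container 1  [load 500/700]
  200 → container 1  [load 700/700]
  150 → container 2 (new)  [load 150/700]
  150 → container 2  [load 300/700]
  150 → container 2  [load 450/700]
  150 → container 2  [load 600/700]
  500 → container 3 (new)  [load 500/700]
  400 → container 4 (new)  [load 400/700]
  450 → container 5 (new)  [load 450/700]
  150 → container 3  [load 650/700]
5 containers opened.

5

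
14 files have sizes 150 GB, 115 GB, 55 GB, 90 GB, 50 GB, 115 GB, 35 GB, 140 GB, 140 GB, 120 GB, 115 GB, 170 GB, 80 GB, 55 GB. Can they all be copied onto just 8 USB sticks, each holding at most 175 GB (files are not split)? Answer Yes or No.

No

Total = 1430 GB; ⌈1430/175⌉ = 9.
At least 9 USB sticks are required, but only 8 are allowed.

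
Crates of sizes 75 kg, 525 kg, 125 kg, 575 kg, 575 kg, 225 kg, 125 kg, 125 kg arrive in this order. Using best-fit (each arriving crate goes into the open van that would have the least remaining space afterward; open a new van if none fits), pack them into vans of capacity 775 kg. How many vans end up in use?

  75 → van 1 (new)  [load 75/775]
  525 → van 1  [load 600/775]
  125 → van 1  [load 725/775]
  575 → van 2 (new)  [load 575/775]
  575 → van 3 (new)  [load 575/775]
  225 → van 4 (new)  [load 225/775]
  125 → van 2  [load 700/775]
  125 → van 3  [load 700/775]
4 vans opened.

4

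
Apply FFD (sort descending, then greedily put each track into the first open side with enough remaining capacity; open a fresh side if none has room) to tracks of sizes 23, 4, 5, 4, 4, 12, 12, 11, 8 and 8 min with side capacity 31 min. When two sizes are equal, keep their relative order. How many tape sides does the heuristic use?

Sorted descending: 23, 12, 12, 11, 8, 8, 5, 4, 4, 4.
  23 → side 1 (new)  [load 23/31]
  12 → side 2 (new)  [load 12/31]
  12 → side 2  [load 24/31]
  11 → side 3 (new)  [load 11/31]
  8 → side 1  [load 31/31]
  8 → side 3  [load 19/31]
  5 → side 2  [load 29/31]
  4 → side 3  [load 23/31]
  4 → side 3  [load 27/31]
  4 → side 3  [load 31/31]
3 tape sides opened.

3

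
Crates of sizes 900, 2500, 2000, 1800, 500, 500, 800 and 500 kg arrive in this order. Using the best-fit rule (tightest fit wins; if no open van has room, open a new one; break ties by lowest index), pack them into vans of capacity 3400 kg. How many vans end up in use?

  900 → van 1 (new)  [load 900/3400]
  2500 → van 1  [load 3400/3400]
  2000 → van 2 (new)  [load 2000/3400]
  1800 → van 3 (new)  [load 1800/3400]
  500 → van 2  [load 2500/3400]
  500 → van 2  [load 3000/3400]
  800 → van 3  [load 2600/3400]
  500 → van 3  [load 3100/3400]
3 vans opened.

3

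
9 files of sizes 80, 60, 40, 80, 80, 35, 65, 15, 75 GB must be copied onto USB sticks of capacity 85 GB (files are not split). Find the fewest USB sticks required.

Total = 80 + 80 + 80 + 75 + 65 + 60 + 40 + 35 + 15 = 530 GB.
Lower bound: ⌈530/85⌉ = 7 USB sticks.
A packing using 7 USB sticks:
  USB stick 1: 80 = 80
  USB stick 2: 80 = 80
  USB stick 3: 80 = 80
  USB stick 4: 75 = 75
  USB stick 5: 65 + 15 = 80
  USB stick 6: 60 = 60
  USB stick 7: 40 + 35 = 75
This matches the lower bound, so 7 is optimal.

7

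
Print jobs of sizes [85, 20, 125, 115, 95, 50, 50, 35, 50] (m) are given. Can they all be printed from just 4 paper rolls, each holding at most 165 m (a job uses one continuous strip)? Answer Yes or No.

Yes

A valid assignment using 4 paper rolls:
  roll 1: 125 + 35 = 160
  roll 2: 115 + 50 = 165
  roll 3: 95 + 50 + 20 = 165
  roll 4: 85 + 50 = 135
Every load is within 165 m, so 4 paper rolls suffice.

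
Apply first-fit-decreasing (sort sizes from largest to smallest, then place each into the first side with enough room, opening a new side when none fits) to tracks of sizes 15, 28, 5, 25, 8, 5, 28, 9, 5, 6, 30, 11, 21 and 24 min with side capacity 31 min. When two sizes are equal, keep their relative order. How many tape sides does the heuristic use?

8

Sorted descending: 30, 28, 28, 25, 24, 21, 15, 11, 9, 8, 6, 5, 5, 5.
  30 → side 1 (new)  [load 30/31]
  28 → side 2 (new)  [load 28/31]
  28 → side 3 (new)  [load 28/31]
  25 → side 4 (new)  [load 25/31]
  24 → side 5 (new)  [load 24/31]
  21 → side 6 (new)  [load 21/31]
  15 → side 7 (new)  [load 15/31]
  11 → side 7  [load 26/31]
  9 → side 6  [load 30/31]
  8 → side 8 (new)  [load 8/31]
  6 → side 4  [load 31/31]
  5 → side 5  [load 29/31]
  5 → side 7  [load 31/31]
  5 → side 8  [load 13/31]
8 tape sides opened.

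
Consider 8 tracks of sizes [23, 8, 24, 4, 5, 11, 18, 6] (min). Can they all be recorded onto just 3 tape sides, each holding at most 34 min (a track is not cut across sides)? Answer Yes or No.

Yes

A valid assignment using 3 tape sides:
  side 1: 24 + 8 = 32
  side 2: 23 + 11 = 34
  side 3: 18 + 6 + 5 + 4 = 33
Every load is within 34 min, so 3 tape sides suffice.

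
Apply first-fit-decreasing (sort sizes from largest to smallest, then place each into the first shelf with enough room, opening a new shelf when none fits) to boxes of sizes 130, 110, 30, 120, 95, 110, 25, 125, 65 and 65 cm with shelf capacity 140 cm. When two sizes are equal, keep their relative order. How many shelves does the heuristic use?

Sorted descending: 130, 125, 120, 110, 110, 95, 65, 65, 30, 25.
  130 → shelf 1 (new)  [load 130/140]
  125 → shelf 2 (new)  [load 125/140]
  120 → shelf 3 (new)  [load 120/140]
  110 → shelf 4 (new)  [load 110/140]
  110 → shelf 5 (new)  [load 110/140]
  95 → shelf 6 (new)  [load 95/140]
  65 → shelf 7 (new)  [load 65/140]
  65 → shelf 7  [load 130/140]
  30 → shelf 4  [load 140/140]
  25 → shelf 5  [load 135/140]
7 shelves opened.

7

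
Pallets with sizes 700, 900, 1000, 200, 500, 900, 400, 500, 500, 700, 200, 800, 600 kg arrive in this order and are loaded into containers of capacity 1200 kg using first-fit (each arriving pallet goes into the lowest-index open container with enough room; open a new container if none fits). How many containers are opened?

9

  700 → container 1 (new)  [load 700/1200]
  900 → container 2 (new)  [load 900/1200]
  1000 → container 3 (new)  [load 1000/1200]
  200 → container 1  [load 900/1200]
  500 → container 4 (new)  [load 500/1200]
  900 → container 5 (new)  [load 900/1200]
  400 → container 4  [load 900/1200]
  500 → container 6 (new)  [load 500/1200]
  500 → container 6  [load 1000/1200]
  700 → container 7 (new)  [load 700/1200]
  200 → container 1  [load 1100/1200]
  800 → container 8 (new)  [load 800/1200]
  600 → container 9 (new)  [load 600/1200]
9 containers opened.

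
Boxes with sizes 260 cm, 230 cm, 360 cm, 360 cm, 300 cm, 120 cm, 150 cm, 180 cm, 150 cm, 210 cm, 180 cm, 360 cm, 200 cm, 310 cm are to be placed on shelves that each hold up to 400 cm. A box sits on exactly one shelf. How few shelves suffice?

Total = 360 + 360 + 360 + 310 + 300 + 260 + 230 + 210 + 200 + 180 + 180 + 150 + 150 + 120 = 3370 cm.
Lower bound: ⌈3370/400⌉ = 9 shelves.
A packing using 10 shelves:
  shelf 1: 360 = 360
  shelf 2: 360 = 360
  shelf 3: 360 = 360
  shelf 4: 310 = 310
  shelf 5: 300 = 300
  shelf 6: 260 + 120 = 380
  shelf 7: 230 + 150 = 380
  shelf 8: 210 + 180 = 390
  shelf 9: 200 + 180 = 380
  shelf 10: 150 = 150
No arrangement into 9 shelves stays within capacity, so 10 is optimal.

10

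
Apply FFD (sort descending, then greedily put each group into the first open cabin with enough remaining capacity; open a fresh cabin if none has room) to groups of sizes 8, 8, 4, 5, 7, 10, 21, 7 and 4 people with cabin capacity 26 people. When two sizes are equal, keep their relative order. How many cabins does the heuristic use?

Sorted descending: 21, 10, 8, 8, 7, 7, 5, 4, 4.
  21 → cabin 1 (new)  [load 21/26]
  10 → cabin 2 (new)  [load 10/26]
  8 → cabin 2  [load 18/26]
  8 → cabin 2  [load 26/26]
  7 → cabin 3 (new)  [load 7/26]
  7 → cabin 3  [load 14/26]
  5 → cabin 1  [load 26/26]
  4 → cabin 3  [load 18/26]
  4 → cabin 3  [load 22/26]
3 cabins opened.

3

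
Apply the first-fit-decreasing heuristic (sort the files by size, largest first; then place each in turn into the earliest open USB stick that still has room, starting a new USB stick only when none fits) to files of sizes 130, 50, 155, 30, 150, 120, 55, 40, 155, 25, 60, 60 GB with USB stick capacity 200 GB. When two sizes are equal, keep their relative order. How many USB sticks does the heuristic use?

6

Sorted descending: 155, 155, 150, 130, 120, 60, 60, 55, 50, 40, 30, 25.
  155 → USB stick 1 (new)  [load 155/200]
  155 → USB stick 2 (new)  [load 155/200]
  150 → USB stick 3 (new)  [load 150/200]
  130 → USB stick 4 (new)  [load 130/200]
  120 → USB stick 5 (new)  [load 120/200]
  60 → USB stick 4  [load 190/200]
  60 → USB stick 5  [load 180/200]
  55 → USB stick 6 (new)  [load 55/200]
  50 → USB stick 3  [load 200/200]
  40 → USB stick 1  [load 195/200]
  30 → USB stick 2  [load 185/200]
  25 → USB stick 6  [load 80/200]
6 USB sticks opened.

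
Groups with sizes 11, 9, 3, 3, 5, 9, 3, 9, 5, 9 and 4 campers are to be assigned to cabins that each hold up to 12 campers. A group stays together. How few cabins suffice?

Total = 11 + 9 + 9 + 9 + 9 + 5 + 5 + 4 + 3 + 3 + 3 = 70 campers.
Lower bound: ⌈70/12⌉ = 6 cabins.
A packing using 7 cabins:
  cabin 1: 11 = 11
  cabin 2: 9 + 3 = 12
  cabin 3: 9 + 3 = 12
  cabin 4: 9 + 3 = 12
  cabin 5: 9 = 9
  cabin 6: 5 + 5 = 10
  cabin 7: 4 = 4
No arrangement into 6 cabins stays within capacity, so 7 is optimal.

7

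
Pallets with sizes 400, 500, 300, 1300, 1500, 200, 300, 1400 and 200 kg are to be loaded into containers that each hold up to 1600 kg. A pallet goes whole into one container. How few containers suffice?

Total = 1500 + 1400 + 1300 + 500 + 400 + 300 + 300 + 200 + 200 = 6100 kg.
Lower bound: ⌈6100/1600⌉ = 4 containers.
A packing using 4 containers:
  container 1: 1500 = 1500
  container 2: 1400 + 200 = 1600
  container 3: 1300 + 300 = 1600
  container 4: 500 + 400 + 300 + 200 = 1400
This matches the lower bound, so 4 is optimal.

4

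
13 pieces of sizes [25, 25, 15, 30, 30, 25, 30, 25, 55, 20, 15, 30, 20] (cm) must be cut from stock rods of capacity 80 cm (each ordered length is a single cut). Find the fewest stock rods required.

Total = 55 + 30 + 30 + 30 + 30 + 25 + 25 + 25 + 25 + 20 + 20 + 15 + 15 = 345 cm.
Lower bound: ⌈345/80⌉ = 5 stock rods.
A packing using 5 stock rods:
  stock rod 1: 55 + 25 = 80
  stock rod 2: 30 + 30 + 20 = 80
  stock rod 3: 30 + 30 + 20 = 80
  stock rod 4: 25 + 25 + 25 = 75
  stock rod 5: 15 + 15 = 30
This matches the lower bound, so 5 is optimal.

5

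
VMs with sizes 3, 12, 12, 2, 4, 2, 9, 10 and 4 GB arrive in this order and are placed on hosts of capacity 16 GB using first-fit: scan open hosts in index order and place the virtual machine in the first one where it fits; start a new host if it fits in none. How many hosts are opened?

4

  3 → host 1 (new)  [load 3/16]
  12 → host 1  [load 15/16]
  12 → host 2 (new)  [load 12/16]
  2 → host 2  [load 14/16]
  4 → host 3 (new)  [load 4/16]
  2 → host 2  [load 16/16]
  9 → host 3  [load 13/16]
  10 → host 4 (new)  [load 10/16]
  4 → host 4  [load 14/16]
4 hosts opened.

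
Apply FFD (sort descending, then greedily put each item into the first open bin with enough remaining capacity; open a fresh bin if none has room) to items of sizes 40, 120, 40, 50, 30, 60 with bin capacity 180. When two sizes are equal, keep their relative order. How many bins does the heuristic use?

Sorted descending: 120, 60, 50, 40, 40, 30.
  120 → bin 1 (new)  [load 120/180]
  60 → bin 1  [load 180/180]
  50 → bin 2 (new)  [load 50/180]
  40 → bin 2  [load 90/180]
  40 → bin 2  [load 130/180]
  30 → bin 2  [load 160/180]
2 bins opened.

2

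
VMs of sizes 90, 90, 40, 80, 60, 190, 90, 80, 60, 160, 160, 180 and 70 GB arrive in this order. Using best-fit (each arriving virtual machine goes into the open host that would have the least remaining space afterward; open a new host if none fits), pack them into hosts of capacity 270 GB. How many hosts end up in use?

  90 → host 1 (new)  [load 90/270]
  90 → host 1  [load 180/270]
  40 → host 1  [load 220/270]
  80 → host 2 (new)  [load 80/270]
  60 → host 2  [load 140/270]
  190 → host 3 (new)  [load 190/270]
  90 → host 2  [load 230/270]
  80 → host 3  [load 270/270]
  60 → host 4 (new)  [load 60/270]
  160 → host 4  [load 220/270]
  160 → host 5 (new)  [load 160/270]
  180 → host 6 (new)  [load 180/270]
  70 → host 6  [load 250/270]
6 hosts opened.

6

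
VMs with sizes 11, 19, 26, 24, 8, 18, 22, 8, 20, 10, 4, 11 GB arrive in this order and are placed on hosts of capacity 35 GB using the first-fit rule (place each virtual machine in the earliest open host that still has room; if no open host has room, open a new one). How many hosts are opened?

  11 → host 1 (new)  [load 11/35]
  19 → host 1  [load 30/35]
  26 → host 2 (new)  [load 26/35]
  24 → host 3 (new)  [load 24/35]
  8 → host 2  [load 34/35]
  18 → host 4 (new)  [load 18/35]
  22 → host 5 (new)  [load 22/35]
  8 → host 3  [load 32/35]
  20 → host 6 (new)  [load 20/35]
  10 → host 4  [load 28/35]
  4 → host 1  [load 34/35]
  11 → host 5  [load 33/35]
6 hosts opened.

6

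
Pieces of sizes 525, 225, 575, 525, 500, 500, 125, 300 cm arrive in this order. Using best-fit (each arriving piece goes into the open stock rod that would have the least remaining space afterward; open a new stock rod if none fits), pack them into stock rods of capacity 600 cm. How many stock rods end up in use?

  525 → stock rod 1 (new)  [load 525/600]
  225 → stock rod 2 (new)  [load 225/600]
  575 → stock rod 3 (new)  [load 575/600]
  525 → stock rod 4 (new)  [load 525/600]
  500 → stock rod 5 (new)  [load 500/600]
  500 → stock rod 6 (new)  [load 500/600]
  125 → stock rod 2  [load 350/600]
  300 → stock rod 7 (new)  [load 300/600]
7 stock rods opened.

7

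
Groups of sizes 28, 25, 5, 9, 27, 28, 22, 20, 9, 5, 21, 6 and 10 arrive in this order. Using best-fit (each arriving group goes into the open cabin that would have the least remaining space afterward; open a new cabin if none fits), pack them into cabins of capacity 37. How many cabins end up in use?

7

  28 → cabin 1 (new)  [load 28/37]
  25 → cabin 2 (new)  [load 25/37]
  5 → cabin 1  [load 33/37]
  9 → cabin 2  [load 34/37]
  27 → cabin 3 (new)  [load 27/37]
  28 → cabin 4 (new)  [load 28/37]
  22 → cabin 5 (new)  [load 22/37]
  20 → cabin 6 (new)  [load 20/37]
  9 → cabin 4  [load 37/37]
  5 → cabin 3  [load 32/37]
  21 → cabin 7 (new)  [load 21/37]
  6 → cabin 5  [load 28/37]
  10 → cabin 7  [load 31/37]
7 cabins opened.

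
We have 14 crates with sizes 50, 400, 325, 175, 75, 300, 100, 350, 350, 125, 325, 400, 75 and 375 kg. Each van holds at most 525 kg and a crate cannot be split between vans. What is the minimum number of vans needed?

8

Total = 400 + 400 + 375 + 350 + 350 + 325 + 325 + 300 + 175 + 125 + 100 + 75 + 75 + 50 = 3425 kg.
Lower bound: ⌈3425/525⌉ = 7 vans.
Also, 8 crates each exceed 525/2 kg, and no two of those can share a van, so at least 8 vans are needed.
A packing using 8 vans:
  van 1: 400 + 125 = 525
  van 2: 400 + 100 = 500
  van 3: 375 + 75 + 75 = 525
  van 4: 350 + 175 = 525
  van 5: 350 + 50 = 400
  van 6: 325 = 325
  van 7: 325 = 325
  van 8: 300 = 300
This matches the lower bound, so 8 is optimal.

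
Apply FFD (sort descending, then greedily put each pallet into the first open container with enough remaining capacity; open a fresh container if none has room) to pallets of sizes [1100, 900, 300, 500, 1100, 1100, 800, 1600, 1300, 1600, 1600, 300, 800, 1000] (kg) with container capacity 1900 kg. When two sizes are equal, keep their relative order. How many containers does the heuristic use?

Sorted descending: 1600, 1600, 1600, 1300, 1100, 1100, 1100, 1000, 900, 800, 800, 500, 300, 300.
  1600 → container 1 (new)  [load 1600/1900]
  1600 → container 2 (new)  [load 1600/1900]
  1600 → container 3 (new)  [load 1600/1900]
  1300 → container 4 (new)  [load 1300/1900]
  1100 → container 5 (new)  [load 1100/1900]
  1100 → container 6 (new)  [load 1100/1900]
  1100 → container 7 (new)  [load 1100/1900]
  1000 → container 8 (new)  [load 1000/1900]
  900 → container 8  [load 1900/1900]
  800 → container 5  [load 1900/1900]
  800 → container 6  [load 1900/1900]
  500 → container 4  [load 1800/1900]
  300 → container 1  [load 1900/1900]
  300 → container 2  [load 1900/1900]
8 containers opened.

8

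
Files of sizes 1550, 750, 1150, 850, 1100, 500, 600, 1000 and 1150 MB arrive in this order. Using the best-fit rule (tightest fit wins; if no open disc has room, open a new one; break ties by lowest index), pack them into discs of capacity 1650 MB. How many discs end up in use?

  1550 → disc 1 (new)  [load 1550/1650]
  750 → disc 2 (new)  [load 750/1650]
  1150 → disc 3 (new)  [load 1150/1650]
  850 → disc 2  [load 1600/1650]
  1100 → disc 4 (new)  [load 1100/1650]
  500 → disc 3  [load 1650/1650]
  600 → disc 5 (new)  [load 600/1650]
  1000 → disc 5  [load 1600/1650]
  1150 → disc 6 (new)  [load 1150/1650]
6 discs opened.

6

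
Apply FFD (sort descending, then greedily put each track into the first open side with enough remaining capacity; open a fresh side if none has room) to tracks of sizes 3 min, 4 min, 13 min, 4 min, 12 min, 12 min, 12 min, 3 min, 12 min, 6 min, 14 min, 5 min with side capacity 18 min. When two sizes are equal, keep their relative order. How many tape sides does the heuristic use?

Sorted descending: 14, 13, 12, 12, 12, 12, 6, 5, 4, 4, 3, 3.
  14 → side 1 (new)  [load 14/18]
  13 → side 2 (new)  [load 13/18]
  12 → side 3 (new)  [load 12/18]
  12 → side 4 (new)  [load 12/18]
  12 → side 5 (new)  [load 12/18]
  12 → side 6 (new)  [load 12/18]
  6 → side 3  [load 18/18]
  5 → side 2  [load 18/18]
  4 → side 1  [load 18/18]
  4 → side 4  [load 16/18]
  3 → side 5  [load 15/18]
  3 → side 5  [load 18/18]
6 tape sides opened.

6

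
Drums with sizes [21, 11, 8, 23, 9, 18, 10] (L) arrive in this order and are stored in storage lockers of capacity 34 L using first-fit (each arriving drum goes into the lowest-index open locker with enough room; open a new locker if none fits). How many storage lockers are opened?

  21 → locker 1 (new)  [load 21/34]
  11 → locker 1  [load 32/34]
  8 → locker 2 (new)  [load 8/34]
  23 → locker 2  [load 31/34]
  9 → locker 3 (new)  [load 9/34]
  18 → locker 3  [load 27/34]
  10 → locker 4 (new)  [load 10/34]
4 storage lockers opened.

4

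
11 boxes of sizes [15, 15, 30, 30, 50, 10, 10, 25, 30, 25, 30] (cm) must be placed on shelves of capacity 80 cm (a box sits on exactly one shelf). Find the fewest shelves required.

4

Total = 50 + 30 + 30 + 30 + 30 + 25 + 25 + 15 + 15 + 10 + 10 = 270 cm.
Lower bound: ⌈270/80⌉ = 4 shelves.
A packing using 4 shelves:
  shelf 1: 50 + 30 = 80
  shelf 2: 30 + 30 + 15 = 75
  shelf 3: 30 + 25 + 25 = 80
  shelf 4: 15 + 10 + 10 = 35
This matches the lower bound, so 4 is optimal.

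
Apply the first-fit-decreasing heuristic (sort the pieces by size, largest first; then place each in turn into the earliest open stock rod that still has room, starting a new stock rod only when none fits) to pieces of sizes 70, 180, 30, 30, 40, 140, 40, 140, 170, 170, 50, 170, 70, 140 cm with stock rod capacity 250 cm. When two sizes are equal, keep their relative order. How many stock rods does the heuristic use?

Sorted descending: 180, 170, 170, 170, 140, 140, 140, 70, 70, 50, 40, 40, 30, 30.
  180 → stock rod 1 (new)  [load 180/250]
  170 → stock rod 2 (new)  [load 170/250]
  170 → stock rod 3 (new)  [load 170/250]
  170 → stock rod 4 (new)  [load 170/250]
  140 → stock rod 5 (new)  [load 140/250]
  140 → stock rod 6 (new)  [load 140/250]
  140 → stock rod 7 (new)  [load 140/250]
  70 → stock rod 1  [load 250/250]
  70 → stock rod 2  [load 240/250]
  50 → stock rod 3  [load 220/250]
  40 → stock rod 4  [load 210/250]
  40 → stock rod 4  [load 250/250]
  30 → stock rod 3  [load 250/250]
  30 → stock rod 5  [load 170/250]
7 stock rods opened.

7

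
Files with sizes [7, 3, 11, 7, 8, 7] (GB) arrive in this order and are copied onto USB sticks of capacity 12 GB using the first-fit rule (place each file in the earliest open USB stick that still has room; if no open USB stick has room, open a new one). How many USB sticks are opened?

  7 → USB stick 1 (new)  [load 7/12]
  3 → USB stick 1  [load 10/12]
  11 → USB stick 2 (new)  [load 11/12]
  7 → USB stick 3 (new)  [load 7/12]
  8 → USB stick 4 (new)  [load 8/12]
  7 → USB stick 5 (new)  [load 7/12]
5 USB sticks opened.

5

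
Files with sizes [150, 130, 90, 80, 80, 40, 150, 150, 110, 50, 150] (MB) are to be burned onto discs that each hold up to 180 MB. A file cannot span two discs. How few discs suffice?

Total = 150 + 150 + 150 + 150 + 130 + 110 + 90 + 80 + 80 + 50 + 40 = 1180 MB.
Lower bound: ⌈1180/180⌉ = 7 discs.
A packing using 8 discs:
  disc 1: 150 = 150
  disc 2: 150 = 150
  disc 3: 150 = 150
  disc 4: 150 = 150
  disc 5: 130 + 50 = 180
  disc 6: 110 + 40 = 150
  disc 7: 90 + 80 = 170
  disc 8: 80 = 80
No arrangement into 7 discs stays within capacity, so 8 is optimal.

8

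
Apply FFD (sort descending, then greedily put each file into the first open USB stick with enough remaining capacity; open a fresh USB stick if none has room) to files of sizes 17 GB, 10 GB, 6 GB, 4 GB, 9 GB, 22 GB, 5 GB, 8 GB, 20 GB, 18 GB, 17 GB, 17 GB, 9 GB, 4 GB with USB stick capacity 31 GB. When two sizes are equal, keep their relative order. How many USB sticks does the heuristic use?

6

Sorted descending: 22, 20, 18, 17, 17, 17, 10, 9, 9, 8, 6, 5, 4, 4.
  22 → USB stick 1 (new)  [load 22/31]
  20 → USB stick 2 (new)  [load 20/31]
  18 → USB stick 3 (new)  [load 18/31]
  17 → USB stick 4 (new)  [load 17/31]
  17 → USB stick 5 (new)  [load 17/31]
  17 → USB stick 6 (new)  [load 17/31]
  10 → USB stick 2  [load 30/31]
  9 → USB stick 1  [load 31/31]
  9 → USB stick 3  [load 27/31]
  8 → USB stick 4  [load 25/31]
  6 → USB stick 4  [load 31/31]
  5 → USB stick 5  [load 22/31]
  4 → USB stick 3  [load 31/31]
  4 → USB stick 5  [load 26/31]
6 USB sticks opened.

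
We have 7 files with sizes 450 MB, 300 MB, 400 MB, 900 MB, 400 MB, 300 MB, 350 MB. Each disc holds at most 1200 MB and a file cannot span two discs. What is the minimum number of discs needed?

Total = 900 + 450 + 400 + 400 + 350 + 300 + 300 = 3100 MB.
Lower bound: ⌈3100/1200⌉ = 3 discs.
A packing using 3 discs:
  disc 1: 900 + 300 = 1200
  disc 2: 450 + 400 + 350 = 1200
  disc 3: 400 + 300 = 700
This matches the lower bound, so 3 is optimal.

3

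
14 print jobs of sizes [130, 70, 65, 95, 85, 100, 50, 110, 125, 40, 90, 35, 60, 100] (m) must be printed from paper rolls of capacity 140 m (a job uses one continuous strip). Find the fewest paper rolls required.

10

Total = 130 + 125 + 110 + 100 + 100 + 95 + 90 + 85 + 70 + 65 + 60 + 50 + 40 + 35 = 1155 m.
Lower bound: ⌈1155/140⌉ = 9 paper rolls.
A packing using 10 paper rolls:
  roll 1: 130 = 130
  roll 2: 125 = 125
  roll 3: 110 = 110
  roll 4: 100 + 40 = 140
  roll 5: 100 + 35 = 135
  roll 6: 95 = 95
  roll 7: 90 + 50 = 140
  roll 8: 85 = 85
  roll 9: 70 + 65 = 135
  roll 10: 60 = 60
No arrangement into 9 paper rolls stays within capacity, so 10 is optimal.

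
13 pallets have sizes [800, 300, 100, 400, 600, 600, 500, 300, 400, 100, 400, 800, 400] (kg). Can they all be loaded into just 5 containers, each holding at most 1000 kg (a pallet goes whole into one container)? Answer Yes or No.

Total = 5700 kg; ⌈5700/1000⌉ = 6.
At least 6 containers are required, but only 5 are allowed.

No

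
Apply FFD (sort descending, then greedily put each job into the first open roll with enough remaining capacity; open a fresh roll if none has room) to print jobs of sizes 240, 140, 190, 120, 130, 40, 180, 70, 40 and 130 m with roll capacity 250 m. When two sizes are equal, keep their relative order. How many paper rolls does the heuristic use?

6

Sorted descending: 240, 190, 180, 140, 130, 130, 120, 70, 40, 40.
  240 → roll 1 (new)  [load 240/250]
  190 → roll 2 (new)  [load 190/250]
  180 → roll 3 (new)  [load 180/250]
  140 → roll 4 (new)  [load 140/250]
  130 → roll 5 (new)  [load 130/250]
  130 → roll 6 (new)  [load 130/250]
  120 → roll 5  [load 250/250]
  70 → roll 3  [load 250/250]
  40 → roll 2  [load 230/250]
  40 → roll 4  [load 180/250]
6 paper rolls opened.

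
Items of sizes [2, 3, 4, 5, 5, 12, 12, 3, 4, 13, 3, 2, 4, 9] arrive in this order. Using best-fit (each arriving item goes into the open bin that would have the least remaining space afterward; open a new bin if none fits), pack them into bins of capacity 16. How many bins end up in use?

  2 → bin 1 (new)  [load 2/16]
  3 → bin 1  [load 5/16]
  4 → bin 1  [load 9/16]
  5 → bin 1  [load 14/16]
  5 → bin 2 (new)  [load 5/16]
  12 → bin 3 (new)  [load 12/16]
  12 → bin 4 (new)  [load 12/16]
  3 → bin 3  [load 15/16]
  4 → bin 4  [load 16/16]
  13 → bin 5 (new)  [load 13/16]
  3 → bin 5  [load 16/16]
  2 → bin 1  [load 16/16]
  4 → bin 2  [load 9/16]
  9 → bin 6 (new)  [load 9/16]
6 bins opened.

6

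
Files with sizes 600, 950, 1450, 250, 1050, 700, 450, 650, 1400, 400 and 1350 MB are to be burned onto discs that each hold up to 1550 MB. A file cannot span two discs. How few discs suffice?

7

Total = 1450 + 1400 + 1350 + 1050 + 950 + 700 + 650 + 600 + 450 + 400 + 250 = 9250 MB.
Lower bound: ⌈9250/1550⌉ = 6 discs.
A packing using 7 discs:
  disc 1: 1450 = 1450
  disc 2: 1400 = 1400
  disc 3: 1350 = 1350
  disc 4: 1050 + 450 = 1500
  disc 5: 950 + 600 = 1550
  disc 6: 700 + 650 = 1350
  disc 7: 400 + 250 = 650
No arrangement into 6 discs stays within capacity, so 7 is optimal.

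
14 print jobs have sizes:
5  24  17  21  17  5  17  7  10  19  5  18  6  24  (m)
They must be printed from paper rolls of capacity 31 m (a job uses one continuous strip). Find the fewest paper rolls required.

8

Total = 24 + 24 + 21 + 19 + 18 + 17 + 17 + 17 + 10 + 7 + 6 + 5 + 5 + 5 = 195 m.
Lower bound: ⌈195/31⌉ = 7 paper rolls.
Also, 8 print jobs each exceed 31/2 m, and no two of those can share a roll, so at least 8 paper rolls are needed.
A packing using 8 paper rolls:
  roll 1: 24 + 7 = 31
  roll 2: 24 + 6 = 30
  roll 3: 21 + 10 = 31
  roll 4: 19 + 5 + 5 = 29
  roll 5: 18 + 5 = 23
  roll 6: 17 = 17
  roll 7: 17 = 17
  roll 8: 17 = 17
This matches the lower bound, so 8 is optimal.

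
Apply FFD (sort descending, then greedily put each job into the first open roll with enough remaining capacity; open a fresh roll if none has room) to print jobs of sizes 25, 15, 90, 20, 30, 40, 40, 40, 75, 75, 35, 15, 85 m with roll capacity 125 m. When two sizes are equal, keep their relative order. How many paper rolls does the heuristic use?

5

Sorted descending: 90, 85, 75, 75, 40, 40, 40, 35, 30, 25, 20, 15, 15.
  90 → roll 1 (new)  [load 90/125]
  85 → roll 2 (new)  [load 85/125]
  75 → roll 3 (new)  [load 75/125]
  75 → roll 4 (new)  [load 75/125]
  40 → roll 2  [load 125/125]
  40 → roll 3  [load 115/125]
  40 → roll 4  [load 115/125]
  35 → roll 1  [load 125/125]
  30 → roll 5 (new)  [load 30/125]
  25 → roll 5  [load 55/125]
  20 → roll 5  [load 75/125]
  15 → roll 5  [load 90/125]
  15 → roll 5  [load 105/125]
5 paper rolls opened.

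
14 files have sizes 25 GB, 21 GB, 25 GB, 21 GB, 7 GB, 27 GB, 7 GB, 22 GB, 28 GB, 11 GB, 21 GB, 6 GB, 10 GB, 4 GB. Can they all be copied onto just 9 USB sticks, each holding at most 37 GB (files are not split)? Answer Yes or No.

Yes

A valid assignment using 8 USB sticks:
  USB stick 1: 28 + 7 = 35
  USB stick 2: 27 + 10 = 37
  USB stick 3: 25 + 11 = 36
  USB stick 4: 25 + 7 + 4 = 36
  USB stick 5: 22 + 6 = 28
  USB stick 6: 21 = 21
  USB stick 7: 21 = 21
  USB stick 8: 21 = 21
That uses only 8 ≤ 9, so 9 USB sticks are enough.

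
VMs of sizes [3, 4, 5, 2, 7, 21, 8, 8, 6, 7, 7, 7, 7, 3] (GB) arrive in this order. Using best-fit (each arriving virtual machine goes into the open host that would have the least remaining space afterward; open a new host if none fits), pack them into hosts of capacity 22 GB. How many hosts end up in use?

5

  3 → host 1 (new)  [load 3/22]
  4 → host 1  [load 7/22]
  5 → host 1  [load 12/22]
  2 → host 1  [load 14/22]
  7 → host 1  [load 21/22]
  21 → host 2 (new)  [load 21/22]
  8 → host 3 (new)  [load 8/22]
  8 → host 3  [load 16/22]
  6 → host 3  [load 22/22]
  7 → host 4 (new)  [load 7/22]
  7 → host 4  [load 14/22]
  7 → host 4  [load 21/22]
  7 → host 5 (new)  [load 7/22]
  3 → host 5  [load 10/22]
5 hosts opened.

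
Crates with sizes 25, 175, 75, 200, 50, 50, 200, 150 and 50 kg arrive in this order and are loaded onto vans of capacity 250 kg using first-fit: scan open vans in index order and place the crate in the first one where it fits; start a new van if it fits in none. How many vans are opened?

  25 → van 1 (new)  [load 25/250]
  175 → van 1  [load 200/250]
  75 → van 2 (new)  [load 75/250]
  200 → van 3 (new)  [load 200/250]
  50 → van 1  [load 250/250]
  50 → van 2  [load 125/250]
  200 → van 4 (new)  [load 200/250]
  150 → van 5 (new)  [load 150/250]
  50 → van 2  [load 175/250]
5 vans opened.

5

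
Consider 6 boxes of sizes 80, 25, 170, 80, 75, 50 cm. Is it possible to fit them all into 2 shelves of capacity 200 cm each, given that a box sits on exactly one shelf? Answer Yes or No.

No

Total = 480 cm; ⌈480/200⌉ = 3.
At least 3 shelves are required, but only 2 are allowed.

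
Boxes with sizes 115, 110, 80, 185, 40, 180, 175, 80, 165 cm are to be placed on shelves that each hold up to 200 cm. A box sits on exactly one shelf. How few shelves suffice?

7

Total = 185 + 180 + 175 + 165 + 115 + 110 + 80 + 80 + 40 = 1130 cm.
Lower bound: ⌈1130/200⌉ = 6 shelves.
A packing using 7 shelves:
  shelf 1: 185 = 185
  shelf 2: 180 = 180
  shelf 3: 175 = 175
  shelf 4: 165 = 165
  shelf 5: 115 + 80 = 195
  shelf 6: 110 + 80 = 190
  shelf 7: 40 = 40
No arrangement into 6 shelves stays within capacity, so 7 is optimal.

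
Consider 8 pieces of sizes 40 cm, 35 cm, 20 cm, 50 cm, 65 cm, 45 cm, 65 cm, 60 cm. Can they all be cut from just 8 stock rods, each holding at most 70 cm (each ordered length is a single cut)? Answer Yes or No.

Yes

A valid assignment using 7 stock rods:
  stock rod 1: 65 = 65
  stock rod 2: 65 = 65
  stock rod 3: 60 = 60
  stock rod 4: 50 + 20 = 70
  stock rod 5: 45 = 45
  stock rod 6: 40 = 40
  stock rod 7: 35 = 35
That uses only 7 ≤ 8, so 8 stock rods are enough.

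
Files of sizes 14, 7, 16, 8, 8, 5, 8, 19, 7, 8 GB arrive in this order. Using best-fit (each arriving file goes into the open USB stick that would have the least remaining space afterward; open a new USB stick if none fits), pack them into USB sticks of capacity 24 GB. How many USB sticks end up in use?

5

  14 → USB stick 1 (new)  [load 14/24]
  7 → USB stick 1  [load 21/24]
  16 → USB stick 2 (new)  [load 16/24]
  8 → USB stick 2  [load 24/24]
  8 → USB stick 3 (new)  [load 8/24]
  5 → USB stick 3  [load 13/24]
  8 → USB stick 3  [load 21/24]
  19 → USB stick 4 (new)  [load 19/24]
  7 → USB stick 5 (new)  [load 7/24]
  8 → USB stick 5  [load 15/24]
5 USB sticks opened.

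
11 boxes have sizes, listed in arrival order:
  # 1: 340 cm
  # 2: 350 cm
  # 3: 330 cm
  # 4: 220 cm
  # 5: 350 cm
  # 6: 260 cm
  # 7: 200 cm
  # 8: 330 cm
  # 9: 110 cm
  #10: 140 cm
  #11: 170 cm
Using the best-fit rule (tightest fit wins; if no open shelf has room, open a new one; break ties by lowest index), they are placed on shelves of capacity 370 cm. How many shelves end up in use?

  340 → shelf 1 (new)  [load 340/370]
  350 → shelf 2 (new)  [load 350/370]
  330 → shelf 3 (new)  [load 330/370]
  220 → shelf 4 (new)  [load 220/370]
  350 → shelf 5 (new)  [load 350/370]
  260 → shelf 6 (new)  [load 260/370]
  200 → shelf 7 (new)  [load 200/370]
  330 → shelf 8 (new)  [load 330/370]
  110 → shelf 6  [load 370/370]
  140 → shelf 4  [load 360/370]
  170 → shelf 7  [load 370/370]
8 shelves opened.

8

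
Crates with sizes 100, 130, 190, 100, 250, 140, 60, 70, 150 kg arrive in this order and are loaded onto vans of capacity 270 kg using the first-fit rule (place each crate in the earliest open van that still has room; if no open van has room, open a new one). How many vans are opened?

  100 → van 1 (new)  [load 100/270]
  130 → van 1  [load 230/270]
  190 → van 2 (new)  [load 190/270]
  100 → van 3 (new)  [load 100/270]
  250 → van 4 (new)  [load 250/270]
  140 → van 3  [load 240/270]
  60 → van 2  [load 250/270]
  70 → van 5 (new)  [load 70/270]
  150 → van 5  [load 220/270]
5 vans opened.

5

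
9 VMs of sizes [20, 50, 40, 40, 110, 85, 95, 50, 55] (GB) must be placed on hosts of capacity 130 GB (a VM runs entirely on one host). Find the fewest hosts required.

Total = 110 + 95 + 85 + 55 + 50 + 50 + 40 + 40 + 20 = 545 GB.
Lower bound: ⌈545/130⌉ = 5 hosts.
A packing using 5 hosts:
  host 1: 110 + 20 = 130
  host 2: 95 = 95
  host 3: 85 + 40 = 125
  host 4: 55 + 50 = 105
  host 5: 50 + 40 = 90
This matches the lower bound, so 5 is optimal.

5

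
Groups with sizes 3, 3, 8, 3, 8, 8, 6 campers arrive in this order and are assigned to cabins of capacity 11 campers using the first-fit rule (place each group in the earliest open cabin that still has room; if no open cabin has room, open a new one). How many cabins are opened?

  3 → cabin 1 (new)  [load 3/11]
  3 → cabin 1  [load 6/11]
  8 → cabin 2 (new)  [load 8/11]
  3 → cabin 1  [load 9/11]
  8 → cabin 3 (new)  [load 8/11]
  8 → cabin 4 (new)  [load 8/11]
  6 → cabin 5 (new)  [load 6/11]
5 cabins opened.

5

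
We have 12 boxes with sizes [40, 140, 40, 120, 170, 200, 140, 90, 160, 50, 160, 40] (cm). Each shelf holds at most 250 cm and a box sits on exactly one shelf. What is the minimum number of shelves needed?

Total = 200 + 170 + 160 + 160 + 140 + 140 + 120 + 90 + 50 + 40 + 40 + 40 = 1350 cm.
Lower bound: ⌈1350/250⌉ = 6 shelves.
A packing using 7 shelves:
  shelf 1: 200 + 50 = 250
  shelf 2: 170 + 40 + 40 = 250
  shelf 3: 160 + 90 = 250
  shelf 4: 160 + 40 = 200
  shelf 5: 140 = 140
  shelf 6: 140 = 140
  shelf 7: 120 = 120
No arrangement into 6 shelves stays within capacity, so 7 is optimal.

7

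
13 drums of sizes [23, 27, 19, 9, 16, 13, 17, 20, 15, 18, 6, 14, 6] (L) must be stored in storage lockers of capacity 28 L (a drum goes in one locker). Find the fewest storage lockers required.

Total = 27 + 23 + 20 + 19 + 18 + 17 + 16 + 15 + 14 + 13 + 9 + 6 + 6 = 203 L.
Lower bound: ⌈203/28⌉ = 8 storage lockers.
A packing using 9 storage lockers:
  locker 1: 27 = 27
  locker 2: 23 = 23
  locker 3: 20 + 6 = 26
  locker 4: 19 + 9 = 28
  locker 5: 18 + 6 = 24
  locker 6: 17 = 17
  locker 7: 16 = 16
  locker 8: 15 + 13 = 28
  locker 9: 14 = 14
No arrangement into 8 storage lockers stays within capacity, so 9 is optimal.

9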